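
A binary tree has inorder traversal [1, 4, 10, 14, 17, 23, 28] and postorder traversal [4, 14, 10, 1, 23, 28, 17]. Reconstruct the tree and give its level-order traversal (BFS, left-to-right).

Inorder:   [1, 4, 10, 14, 17, 23, 28]
Postorder: [4, 14, 10, 1, 23, 28, 17]
Algorithm: postorder visits root last, so walk postorder right-to-left;
each value is the root of the current inorder slice — split it at that
value, recurse on the right subtree first, then the left.
Recursive splits:
  root=17; inorder splits into left=[1, 4, 10, 14], right=[23, 28]
  root=28; inorder splits into left=[23], right=[]
  root=23; inorder splits into left=[], right=[]
  root=1; inorder splits into left=[], right=[4, 10, 14]
  root=10; inorder splits into left=[4], right=[14]
  root=14; inorder splits into left=[], right=[]
  root=4; inorder splits into left=[], right=[]
Reconstructed level-order: [17, 1, 28, 10, 23, 4, 14]


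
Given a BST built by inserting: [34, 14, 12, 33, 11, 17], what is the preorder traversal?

Tree insertion order: [34, 14, 12, 33, 11, 17]
Tree (level-order array): [34, 14, None, 12, 33, 11, None, 17]
Preorder traversal: [34, 14, 12, 11, 33, 17]


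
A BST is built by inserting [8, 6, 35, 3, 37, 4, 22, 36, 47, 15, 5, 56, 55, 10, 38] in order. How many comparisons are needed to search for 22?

Search path for 22: 8 -> 35 -> 22
Found: True
Comparisons: 3


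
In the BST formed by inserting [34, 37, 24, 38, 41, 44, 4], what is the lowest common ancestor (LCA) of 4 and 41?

Tree insertion order: [34, 37, 24, 38, 41, 44, 4]
Tree (level-order array): [34, 24, 37, 4, None, None, 38, None, None, None, 41, None, 44]
In a BST, the LCA of p=4, q=41 is the first node v on the
root-to-leaf path with p <= v <= q (go left if both < v, right if both > v).
Walk from root:
  at 34: 4 <= 34 <= 41, this is the LCA
LCA = 34


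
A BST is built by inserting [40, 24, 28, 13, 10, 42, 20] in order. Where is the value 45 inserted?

Starting tree (level order): [40, 24, 42, 13, 28, None, None, 10, 20]
Insertion path: 40 -> 42
Result: insert 45 as right child of 42
Final tree (level order): [40, 24, 42, 13, 28, None, 45, 10, 20]


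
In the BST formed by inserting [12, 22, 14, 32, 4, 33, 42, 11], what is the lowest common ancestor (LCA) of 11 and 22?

Tree insertion order: [12, 22, 14, 32, 4, 33, 42, 11]
Tree (level-order array): [12, 4, 22, None, 11, 14, 32, None, None, None, None, None, 33, None, 42]
In a BST, the LCA of p=11, q=22 is the first node v on the
root-to-leaf path with p <= v <= q (go left if both < v, right if both > v).
Walk from root:
  at 12: 11 <= 12 <= 22, this is the LCA
LCA = 12


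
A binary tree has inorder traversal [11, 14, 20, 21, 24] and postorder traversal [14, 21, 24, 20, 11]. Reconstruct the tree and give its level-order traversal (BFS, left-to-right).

Inorder:   [11, 14, 20, 21, 24]
Postorder: [14, 21, 24, 20, 11]
Algorithm: postorder visits root last, so walk postorder right-to-left;
each value is the root of the current inorder slice — split it at that
value, recurse on the right subtree first, then the left.
Recursive splits:
  root=11; inorder splits into left=[], right=[14, 20, 21, 24]
  root=20; inorder splits into left=[14], right=[21, 24]
  root=24; inorder splits into left=[21], right=[]
  root=21; inorder splits into left=[], right=[]
  root=14; inorder splits into left=[], right=[]
Reconstructed level-order: [11, 20, 14, 24, 21]


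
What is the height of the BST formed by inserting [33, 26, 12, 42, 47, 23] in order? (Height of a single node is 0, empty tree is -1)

Insertion order: [33, 26, 12, 42, 47, 23]
Tree (level-order array): [33, 26, 42, 12, None, None, 47, None, 23]
Compute height bottom-up (empty subtree = -1):
  height(23) = 1 + max(-1, -1) = 0
  height(12) = 1 + max(-1, 0) = 1
  height(26) = 1 + max(1, -1) = 2
  height(47) = 1 + max(-1, -1) = 0
  height(42) = 1 + max(-1, 0) = 1
  height(33) = 1 + max(2, 1) = 3
Height = 3


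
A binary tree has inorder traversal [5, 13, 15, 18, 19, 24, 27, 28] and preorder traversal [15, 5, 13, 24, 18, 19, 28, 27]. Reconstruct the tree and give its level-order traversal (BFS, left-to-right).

Inorder:  [5, 13, 15, 18, 19, 24, 27, 28]
Preorder: [15, 5, 13, 24, 18, 19, 28, 27]
Algorithm: preorder visits root first, so consume preorder in order;
for each root, split the current inorder slice at that value into
left-subtree inorder and right-subtree inorder, then recurse.
Recursive splits:
  root=15; inorder splits into left=[5, 13], right=[18, 19, 24, 27, 28]
  root=5; inorder splits into left=[], right=[13]
  root=13; inorder splits into left=[], right=[]
  root=24; inorder splits into left=[18, 19], right=[27, 28]
  root=18; inorder splits into left=[], right=[19]
  root=19; inorder splits into left=[], right=[]
  root=28; inorder splits into left=[27], right=[]
  root=27; inorder splits into left=[], right=[]
Reconstructed level-order: [15, 5, 24, 13, 18, 28, 19, 27]


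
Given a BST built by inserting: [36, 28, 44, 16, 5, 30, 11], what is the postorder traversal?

Tree insertion order: [36, 28, 44, 16, 5, 30, 11]
Tree (level-order array): [36, 28, 44, 16, 30, None, None, 5, None, None, None, None, 11]
Postorder traversal: [11, 5, 16, 30, 28, 44, 36]


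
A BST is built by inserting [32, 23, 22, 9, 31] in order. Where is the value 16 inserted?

Starting tree (level order): [32, 23, None, 22, 31, 9]
Insertion path: 32 -> 23 -> 22 -> 9
Result: insert 16 as right child of 9
Final tree (level order): [32, 23, None, 22, 31, 9, None, None, None, None, 16]


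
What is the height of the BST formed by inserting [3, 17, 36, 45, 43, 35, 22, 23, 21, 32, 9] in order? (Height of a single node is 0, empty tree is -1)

Insertion order: [3, 17, 36, 45, 43, 35, 22, 23, 21, 32, 9]
Tree (level-order array): [3, None, 17, 9, 36, None, None, 35, 45, 22, None, 43, None, 21, 23, None, None, None, None, None, 32]
Compute height bottom-up (empty subtree = -1):
  height(9) = 1 + max(-1, -1) = 0
  height(21) = 1 + max(-1, -1) = 0
  height(32) = 1 + max(-1, -1) = 0
  height(23) = 1 + max(-1, 0) = 1
  height(22) = 1 + max(0, 1) = 2
  height(35) = 1 + max(2, -1) = 3
  height(43) = 1 + max(-1, -1) = 0
  height(45) = 1 + max(0, -1) = 1
  height(36) = 1 + max(3, 1) = 4
  height(17) = 1 + max(0, 4) = 5
  height(3) = 1 + max(-1, 5) = 6
Height = 6


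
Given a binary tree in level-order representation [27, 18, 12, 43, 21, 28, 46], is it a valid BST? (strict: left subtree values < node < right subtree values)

Level-order array: [27, 18, 12, 43, 21, 28, 46]
Validate using subtree bounds (lo, hi): at each node, require lo < value < hi,
then recurse left with hi=value and right with lo=value.
Preorder trace (stopping at first violation):
  at node 27 with bounds (-inf, +inf): OK
  at node 18 with bounds (-inf, 27): OK
  at node 43 with bounds (-inf, 18): VIOLATION
Node 43 violates its bound: not (-inf < 43 < 18).
Result: Not a valid BST


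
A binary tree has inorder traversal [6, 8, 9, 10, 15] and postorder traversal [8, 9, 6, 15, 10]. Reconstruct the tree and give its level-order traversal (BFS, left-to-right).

Inorder:   [6, 8, 9, 10, 15]
Postorder: [8, 9, 6, 15, 10]
Algorithm: postorder visits root last, so walk postorder right-to-left;
each value is the root of the current inorder slice — split it at that
value, recurse on the right subtree first, then the left.
Recursive splits:
  root=10; inorder splits into left=[6, 8, 9], right=[15]
  root=15; inorder splits into left=[], right=[]
  root=6; inorder splits into left=[], right=[8, 9]
  root=9; inorder splits into left=[8], right=[]
  root=8; inorder splits into left=[], right=[]
Reconstructed level-order: [10, 6, 15, 9, 8]


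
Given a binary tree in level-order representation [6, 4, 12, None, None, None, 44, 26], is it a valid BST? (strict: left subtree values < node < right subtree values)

Level-order array: [6, 4, 12, None, None, None, 44, 26]
Validate using subtree bounds (lo, hi): at each node, require lo < value < hi,
then recurse left with hi=value and right with lo=value.
Preorder trace (stopping at first violation):
  at node 6 with bounds (-inf, +inf): OK
  at node 4 with bounds (-inf, 6): OK
  at node 12 with bounds (6, +inf): OK
  at node 44 with bounds (12, +inf): OK
  at node 26 with bounds (12, 44): OK
No violation found at any node.
Result: Valid BST


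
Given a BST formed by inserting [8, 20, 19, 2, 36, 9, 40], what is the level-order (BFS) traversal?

Tree insertion order: [8, 20, 19, 2, 36, 9, 40]
Tree (level-order array): [8, 2, 20, None, None, 19, 36, 9, None, None, 40]
BFS from the root, enqueuing left then right child of each popped node:
  queue [8] -> pop 8, enqueue [2, 20], visited so far: [8]
  queue [2, 20] -> pop 2, enqueue [none], visited so far: [8, 2]
  queue [20] -> pop 20, enqueue [19, 36], visited so far: [8, 2, 20]
  queue [19, 36] -> pop 19, enqueue [9], visited so far: [8, 2, 20, 19]
  queue [36, 9] -> pop 36, enqueue [40], visited so far: [8, 2, 20, 19, 36]
  queue [9, 40] -> pop 9, enqueue [none], visited so far: [8, 2, 20, 19, 36, 9]
  queue [40] -> pop 40, enqueue [none], visited so far: [8, 2, 20, 19, 36, 9, 40]
Result: [8, 2, 20, 19, 36, 9, 40]


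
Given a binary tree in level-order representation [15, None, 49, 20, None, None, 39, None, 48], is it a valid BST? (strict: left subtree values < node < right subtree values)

Level-order array: [15, None, 49, 20, None, None, 39, None, 48]
Validate using subtree bounds (lo, hi): at each node, require lo < value < hi,
then recurse left with hi=value and right with lo=value.
Preorder trace (stopping at first violation):
  at node 15 with bounds (-inf, +inf): OK
  at node 49 with bounds (15, +inf): OK
  at node 20 with bounds (15, 49): OK
  at node 39 with bounds (20, 49): OK
  at node 48 with bounds (39, 49): OK
No violation found at any node.
Result: Valid BST


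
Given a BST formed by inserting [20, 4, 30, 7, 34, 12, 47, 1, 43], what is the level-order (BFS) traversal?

Tree insertion order: [20, 4, 30, 7, 34, 12, 47, 1, 43]
Tree (level-order array): [20, 4, 30, 1, 7, None, 34, None, None, None, 12, None, 47, None, None, 43]
BFS from the root, enqueuing left then right child of each popped node:
  queue [20] -> pop 20, enqueue [4, 30], visited so far: [20]
  queue [4, 30] -> pop 4, enqueue [1, 7], visited so far: [20, 4]
  queue [30, 1, 7] -> pop 30, enqueue [34], visited so far: [20, 4, 30]
  queue [1, 7, 34] -> pop 1, enqueue [none], visited so far: [20, 4, 30, 1]
  queue [7, 34] -> pop 7, enqueue [12], visited so far: [20, 4, 30, 1, 7]
  queue [34, 12] -> pop 34, enqueue [47], visited so far: [20, 4, 30, 1, 7, 34]
  queue [12, 47] -> pop 12, enqueue [none], visited so far: [20, 4, 30, 1, 7, 34, 12]
  queue [47] -> pop 47, enqueue [43], visited so far: [20, 4, 30, 1, 7, 34, 12, 47]
  queue [43] -> pop 43, enqueue [none], visited so far: [20, 4, 30, 1, 7, 34, 12, 47, 43]
Result: [20, 4, 30, 1, 7, 34, 12, 47, 43]


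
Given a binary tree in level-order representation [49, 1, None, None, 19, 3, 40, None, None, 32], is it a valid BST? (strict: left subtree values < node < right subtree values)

Level-order array: [49, 1, None, None, 19, 3, 40, None, None, 32]
Validate using subtree bounds (lo, hi): at each node, require lo < value < hi,
then recurse left with hi=value and right with lo=value.
Preorder trace (stopping at first violation):
  at node 49 with bounds (-inf, +inf): OK
  at node 1 with bounds (-inf, 49): OK
  at node 19 with bounds (1, 49): OK
  at node 3 with bounds (1, 19): OK
  at node 40 with bounds (19, 49): OK
  at node 32 with bounds (19, 40): OK
No violation found at any node.
Result: Valid BST


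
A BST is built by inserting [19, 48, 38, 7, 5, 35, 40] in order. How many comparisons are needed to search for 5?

Search path for 5: 19 -> 7 -> 5
Found: True
Comparisons: 3


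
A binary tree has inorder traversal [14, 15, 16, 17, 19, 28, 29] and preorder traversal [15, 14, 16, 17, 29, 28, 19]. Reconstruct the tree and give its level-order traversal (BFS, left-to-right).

Inorder:  [14, 15, 16, 17, 19, 28, 29]
Preorder: [15, 14, 16, 17, 29, 28, 19]
Algorithm: preorder visits root first, so consume preorder in order;
for each root, split the current inorder slice at that value into
left-subtree inorder and right-subtree inorder, then recurse.
Recursive splits:
  root=15; inorder splits into left=[14], right=[16, 17, 19, 28, 29]
  root=14; inorder splits into left=[], right=[]
  root=16; inorder splits into left=[], right=[17, 19, 28, 29]
  root=17; inorder splits into left=[], right=[19, 28, 29]
  root=29; inorder splits into left=[19, 28], right=[]
  root=28; inorder splits into left=[19], right=[]
  root=19; inorder splits into left=[], right=[]
Reconstructed level-order: [15, 14, 16, 17, 29, 28, 19]


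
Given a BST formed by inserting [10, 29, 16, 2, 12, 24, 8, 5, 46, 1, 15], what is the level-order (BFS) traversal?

Tree insertion order: [10, 29, 16, 2, 12, 24, 8, 5, 46, 1, 15]
Tree (level-order array): [10, 2, 29, 1, 8, 16, 46, None, None, 5, None, 12, 24, None, None, None, None, None, 15]
BFS from the root, enqueuing left then right child of each popped node:
  queue [10] -> pop 10, enqueue [2, 29], visited so far: [10]
  queue [2, 29] -> pop 2, enqueue [1, 8], visited so far: [10, 2]
  queue [29, 1, 8] -> pop 29, enqueue [16, 46], visited so far: [10, 2, 29]
  queue [1, 8, 16, 46] -> pop 1, enqueue [none], visited so far: [10, 2, 29, 1]
  queue [8, 16, 46] -> pop 8, enqueue [5], visited so far: [10, 2, 29, 1, 8]
  queue [16, 46, 5] -> pop 16, enqueue [12, 24], visited so far: [10, 2, 29, 1, 8, 16]
  queue [46, 5, 12, 24] -> pop 46, enqueue [none], visited so far: [10, 2, 29, 1, 8, 16, 46]
  queue [5, 12, 24] -> pop 5, enqueue [none], visited so far: [10, 2, 29, 1, 8, 16, 46, 5]
  queue [12, 24] -> pop 12, enqueue [15], visited so far: [10, 2, 29, 1, 8, 16, 46, 5, 12]
  queue [24, 15] -> pop 24, enqueue [none], visited so far: [10, 2, 29, 1, 8, 16, 46, 5, 12, 24]
  queue [15] -> pop 15, enqueue [none], visited so far: [10, 2, 29, 1, 8, 16, 46, 5, 12, 24, 15]
Result: [10, 2, 29, 1, 8, 16, 46, 5, 12, 24, 15]


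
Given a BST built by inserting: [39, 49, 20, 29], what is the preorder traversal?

Tree insertion order: [39, 49, 20, 29]
Tree (level-order array): [39, 20, 49, None, 29]
Preorder traversal: [39, 20, 29, 49]


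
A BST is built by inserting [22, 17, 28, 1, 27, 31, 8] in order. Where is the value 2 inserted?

Starting tree (level order): [22, 17, 28, 1, None, 27, 31, None, 8]
Insertion path: 22 -> 17 -> 1 -> 8
Result: insert 2 as left child of 8
Final tree (level order): [22, 17, 28, 1, None, 27, 31, None, 8, None, None, None, None, 2]


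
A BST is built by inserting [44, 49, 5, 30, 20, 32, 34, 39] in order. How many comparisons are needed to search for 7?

Search path for 7: 44 -> 5 -> 30 -> 20
Found: False
Comparisons: 4


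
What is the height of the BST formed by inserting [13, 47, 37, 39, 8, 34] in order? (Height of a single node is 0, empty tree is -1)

Insertion order: [13, 47, 37, 39, 8, 34]
Tree (level-order array): [13, 8, 47, None, None, 37, None, 34, 39]
Compute height bottom-up (empty subtree = -1):
  height(8) = 1 + max(-1, -1) = 0
  height(34) = 1 + max(-1, -1) = 0
  height(39) = 1 + max(-1, -1) = 0
  height(37) = 1 + max(0, 0) = 1
  height(47) = 1 + max(1, -1) = 2
  height(13) = 1 + max(0, 2) = 3
Height = 3


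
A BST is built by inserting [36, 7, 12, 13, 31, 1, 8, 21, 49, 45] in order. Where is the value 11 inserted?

Starting tree (level order): [36, 7, 49, 1, 12, 45, None, None, None, 8, 13, None, None, None, None, None, 31, 21]
Insertion path: 36 -> 7 -> 12 -> 8
Result: insert 11 as right child of 8
Final tree (level order): [36, 7, 49, 1, 12, 45, None, None, None, 8, 13, None, None, None, 11, None, 31, None, None, 21]


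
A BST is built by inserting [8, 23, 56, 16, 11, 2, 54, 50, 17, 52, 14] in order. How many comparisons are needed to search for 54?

Search path for 54: 8 -> 23 -> 56 -> 54
Found: True
Comparisons: 4


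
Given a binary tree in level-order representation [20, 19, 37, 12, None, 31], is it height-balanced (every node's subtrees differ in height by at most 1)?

Tree (level-order array): [20, 19, 37, 12, None, 31]
Definition: a tree is height-balanced if, at every node, |h(left) - h(right)| <= 1 (empty subtree has height -1).
Bottom-up per-node check:
  node 12: h_left=-1, h_right=-1, diff=0 [OK], height=0
  node 19: h_left=0, h_right=-1, diff=1 [OK], height=1
  node 31: h_left=-1, h_right=-1, diff=0 [OK], height=0
  node 37: h_left=0, h_right=-1, diff=1 [OK], height=1
  node 20: h_left=1, h_right=1, diff=0 [OK], height=2
All nodes satisfy the balance condition.
Result: Balanced


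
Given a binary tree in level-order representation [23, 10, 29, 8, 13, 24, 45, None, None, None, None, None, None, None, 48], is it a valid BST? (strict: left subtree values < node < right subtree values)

Level-order array: [23, 10, 29, 8, 13, 24, 45, None, None, None, None, None, None, None, 48]
Validate using subtree bounds (lo, hi): at each node, require lo < value < hi,
then recurse left with hi=value and right with lo=value.
Preorder trace (stopping at first violation):
  at node 23 with bounds (-inf, +inf): OK
  at node 10 with bounds (-inf, 23): OK
  at node 8 with bounds (-inf, 10): OK
  at node 13 with bounds (10, 23): OK
  at node 29 with bounds (23, +inf): OK
  at node 24 with bounds (23, 29): OK
  at node 45 with bounds (29, +inf): OK
  at node 48 with bounds (45, +inf): OK
No violation found at any node.
Result: Valid BST


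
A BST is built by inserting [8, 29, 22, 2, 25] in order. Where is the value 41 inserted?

Starting tree (level order): [8, 2, 29, None, None, 22, None, None, 25]
Insertion path: 8 -> 29
Result: insert 41 as right child of 29
Final tree (level order): [8, 2, 29, None, None, 22, 41, None, 25]


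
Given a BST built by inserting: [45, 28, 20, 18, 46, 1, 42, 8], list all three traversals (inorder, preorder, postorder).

Tree insertion order: [45, 28, 20, 18, 46, 1, 42, 8]
Tree (level-order array): [45, 28, 46, 20, 42, None, None, 18, None, None, None, 1, None, None, 8]
Inorder (L, root, R): [1, 8, 18, 20, 28, 42, 45, 46]
Preorder (root, L, R): [45, 28, 20, 18, 1, 8, 42, 46]
Postorder (L, R, root): [8, 1, 18, 20, 42, 28, 46, 45]


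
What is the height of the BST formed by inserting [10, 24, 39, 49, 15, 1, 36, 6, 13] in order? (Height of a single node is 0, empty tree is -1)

Insertion order: [10, 24, 39, 49, 15, 1, 36, 6, 13]
Tree (level-order array): [10, 1, 24, None, 6, 15, 39, None, None, 13, None, 36, 49]
Compute height bottom-up (empty subtree = -1):
  height(6) = 1 + max(-1, -1) = 0
  height(1) = 1 + max(-1, 0) = 1
  height(13) = 1 + max(-1, -1) = 0
  height(15) = 1 + max(0, -1) = 1
  height(36) = 1 + max(-1, -1) = 0
  height(49) = 1 + max(-1, -1) = 0
  height(39) = 1 + max(0, 0) = 1
  height(24) = 1 + max(1, 1) = 2
  height(10) = 1 + max(1, 2) = 3
Height = 3


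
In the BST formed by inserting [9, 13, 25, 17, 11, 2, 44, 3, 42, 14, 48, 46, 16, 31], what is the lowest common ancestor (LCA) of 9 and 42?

Tree insertion order: [9, 13, 25, 17, 11, 2, 44, 3, 42, 14, 48, 46, 16, 31]
Tree (level-order array): [9, 2, 13, None, 3, 11, 25, None, None, None, None, 17, 44, 14, None, 42, 48, None, 16, 31, None, 46]
In a BST, the LCA of p=9, q=42 is the first node v on the
root-to-leaf path with p <= v <= q (go left if both < v, right if both > v).
Walk from root:
  at 9: 9 <= 9 <= 42, this is the LCA
LCA = 9


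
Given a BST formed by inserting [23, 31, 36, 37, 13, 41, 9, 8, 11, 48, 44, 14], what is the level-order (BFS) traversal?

Tree insertion order: [23, 31, 36, 37, 13, 41, 9, 8, 11, 48, 44, 14]
Tree (level-order array): [23, 13, 31, 9, 14, None, 36, 8, 11, None, None, None, 37, None, None, None, None, None, 41, None, 48, 44]
BFS from the root, enqueuing left then right child of each popped node:
  queue [23] -> pop 23, enqueue [13, 31], visited so far: [23]
  queue [13, 31] -> pop 13, enqueue [9, 14], visited so far: [23, 13]
  queue [31, 9, 14] -> pop 31, enqueue [36], visited so far: [23, 13, 31]
  queue [9, 14, 36] -> pop 9, enqueue [8, 11], visited so far: [23, 13, 31, 9]
  queue [14, 36, 8, 11] -> pop 14, enqueue [none], visited so far: [23, 13, 31, 9, 14]
  queue [36, 8, 11] -> pop 36, enqueue [37], visited so far: [23, 13, 31, 9, 14, 36]
  queue [8, 11, 37] -> pop 8, enqueue [none], visited so far: [23, 13, 31, 9, 14, 36, 8]
  queue [11, 37] -> pop 11, enqueue [none], visited so far: [23, 13, 31, 9, 14, 36, 8, 11]
  queue [37] -> pop 37, enqueue [41], visited so far: [23, 13, 31, 9, 14, 36, 8, 11, 37]
  queue [41] -> pop 41, enqueue [48], visited so far: [23, 13, 31, 9, 14, 36, 8, 11, 37, 41]
  queue [48] -> pop 48, enqueue [44], visited so far: [23, 13, 31, 9, 14, 36, 8, 11, 37, 41, 48]
  queue [44] -> pop 44, enqueue [none], visited so far: [23, 13, 31, 9, 14, 36, 8, 11, 37, 41, 48, 44]
Result: [23, 13, 31, 9, 14, 36, 8, 11, 37, 41, 48, 44]


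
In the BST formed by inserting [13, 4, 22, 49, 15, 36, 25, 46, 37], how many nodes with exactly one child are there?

Tree built from: [13, 4, 22, 49, 15, 36, 25, 46, 37]
Tree (level-order array): [13, 4, 22, None, None, 15, 49, None, None, 36, None, 25, 46, None, None, 37]
Rule: These are nodes with exactly 1 non-null child.
Per-node child counts:
  node 13: 2 child(ren)
  node 4: 0 child(ren)
  node 22: 2 child(ren)
  node 15: 0 child(ren)
  node 49: 1 child(ren)
  node 36: 2 child(ren)
  node 25: 0 child(ren)
  node 46: 1 child(ren)
  node 37: 0 child(ren)
Matching nodes: [49, 46]
Count of nodes with exactly one child: 2


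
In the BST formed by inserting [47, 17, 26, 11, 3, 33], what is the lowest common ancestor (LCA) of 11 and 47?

Tree insertion order: [47, 17, 26, 11, 3, 33]
Tree (level-order array): [47, 17, None, 11, 26, 3, None, None, 33]
In a BST, the LCA of p=11, q=47 is the first node v on the
root-to-leaf path with p <= v <= q (go left if both < v, right if both > v).
Walk from root:
  at 47: 11 <= 47 <= 47, this is the LCA
LCA = 47


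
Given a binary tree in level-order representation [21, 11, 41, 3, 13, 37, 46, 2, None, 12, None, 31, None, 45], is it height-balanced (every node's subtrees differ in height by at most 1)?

Tree (level-order array): [21, 11, 41, 3, 13, 37, 46, 2, None, 12, None, 31, None, 45]
Definition: a tree is height-balanced if, at every node, |h(left) - h(right)| <= 1 (empty subtree has height -1).
Bottom-up per-node check:
  node 2: h_left=-1, h_right=-1, diff=0 [OK], height=0
  node 3: h_left=0, h_right=-1, diff=1 [OK], height=1
  node 12: h_left=-1, h_right=-1, diff=0 [OK], height=0
  node 13: h_left=0, h_right=-1, diff=1 [OK], height=1
  node 11: h_left=1, h_right=1, diff=0 [OK], height=2
  node 31: h_left=-1, h_right=-1, diff=0 [OK], height=0
  node 37: h_left=0, h_right=-1, diff=1 [OK], height=1
  node 45: h_left=-1, h_right=-1, diff=0 [OK], height=0
  node 46: h_left=0, h_right=-1, diff=1 [OK], height=1
  node 41: h_left=1, h_right=1, diff=0 [OK], height=2
  node 21: h_left=2, h_right=2, diff=0 [OK], height=3
All nodes satisfy the balance condition.
Result: Balanced


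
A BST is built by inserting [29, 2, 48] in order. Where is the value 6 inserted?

Starting tree (level order): [29, 2, 48]
Insertion path: 29 -> 2
Result: insert 6 as right child of 2
Final tree (level order): [29, 2, 48, None, 6]


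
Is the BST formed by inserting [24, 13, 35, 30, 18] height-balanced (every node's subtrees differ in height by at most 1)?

Tree (level-order array): [24, 13, 35, None, 18, 30]
Definition: a tree is height-balanced if, at every node, |h(left) - h(right)| <= 1 (empty subtree has height -1).
Bottom-up per-node check:
  node 18: h_left=-1, h_right=-1, diff=0 [OK], height=0
  node 13: h_left=-1, h_right=0, diff=1 [OK], height=1
  node 30: h_left=-1, h_right=-1, diff=0 [OK], height=0
  node 35: h_left=0, h_right=-1, diff=1 [OK], height=1
  node 24: h_left=1, h_right=1, diff=0 [OK], height=2
All nodes satisfy the balance condition.
Result: Balanced


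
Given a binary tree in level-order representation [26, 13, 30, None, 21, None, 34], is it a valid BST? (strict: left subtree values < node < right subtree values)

Level-order array: [26, 13, 30, None, 21, None, 34]
Validate using subtree bounds (lo, hi): at each node, require lo < value < hi,
then recurse left with hi=value and right with lo=value.
Preorder trace (stopping at first violation):
  at node 26 with bounds (-inf, +inf): OK
  at node 13 with bounds (-inf, 26): OK
  at node 21 with bounds (13, 26): OK
  at node 30 with bounds (26, +inf): OK
  at node 34 with bounds (30, +inf): OK
No violation found at any node.
Result: Valid BST


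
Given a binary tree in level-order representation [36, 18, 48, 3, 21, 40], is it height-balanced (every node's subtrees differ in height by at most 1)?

Tree (level-order array): [36, 18, 48, 3, 21, 40]
Definition: a tree is height-balanced if, at every node, |h(left) - h(right)| <= 1 (empty subtree has height -1).
Bottom-up per-node check:
  node 3: h_left=-1, h_right=-1, diff=0 [OK], height=0
  node 21: h_left=-1, h_right=-1, diff=0 [OK], height=0
  node 18: h_left=0, h_right=0, diff=0 [OK], height=1
  node 40: h_left=-1, h_right=-1, diff=0 [OK], height=0
  node 48: h_left=0, h_right=-1, diff=1 [OK], height=1
  node 36: h_left=1, h_right=1, diff=0 [OK], height=2
All nodes satisfy the balance condition.
Result: Balanced


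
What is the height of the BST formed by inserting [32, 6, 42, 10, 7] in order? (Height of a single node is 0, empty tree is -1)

Insertion order: [32, 6, 42, 10, 7]
Tree (level-order array): [32, 6, 42, None, 10, None, None, 7]
Compute height bottom-up (empty subtree = -1):
  height(7) = 1 + max(-1, -1) = 0
  height(10) = 1 + max(0, -1) = 1
  height(6) = 1 + max(-1, 1) = 2
  height(42) = 1 + max(-1, -1) = 0
  height(32) = 1 + max(2, 0) = 3
Height = 3


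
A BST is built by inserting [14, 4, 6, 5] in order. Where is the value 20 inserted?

Starting tree (level order): [14, 4, None, None, 6, 5]
Insertion path: 14
Result: insert 20 as right child of 14
Final tree (level order): [14, 4, 20, None, 6, None, None, 5]


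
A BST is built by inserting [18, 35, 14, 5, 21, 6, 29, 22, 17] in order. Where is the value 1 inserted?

Starting tree (level order): [18, 14, 35, 5, 17, 21, None, None, 6, None, None, None, 29, None, None, 22]
Insertion path: 18 -> 14 -> 5
Result: insert 1 as left child of 5
Final tree (level order): [18, 14, 35, 5, 17, 21, None, 1, 6, None, None, None, 29, None, None, None, None, 22]


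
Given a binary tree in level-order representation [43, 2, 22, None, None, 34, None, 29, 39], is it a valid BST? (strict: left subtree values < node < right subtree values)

Level-order array: [43, 2, 22, None, None, 34, None, 29, 39]
Validate using subtree bounds (lo, hi): at each node, require lo < value < hi,
then recurse left with hi=value and right with lo=value.
Preorder trace (stopping at first violation):
  at node 43 with bounds (-inf, +inf): OK
  at node 2 with bounds (-inf, 43): OK
  at node 22 with bounds (43, +inf): VIOLATION
Node 22 violates its bound: not (43 < 22 < +inf).
Result: Not a valid BST


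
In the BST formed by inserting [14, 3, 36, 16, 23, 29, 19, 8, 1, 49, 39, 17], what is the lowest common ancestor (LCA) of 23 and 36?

Tree insertion order: [14, 3, 36, 16, 23, 29, 19, 8, 1, 49, 39, 17]
Tree (level-order array): [14, 3, 36, 1, 8, 16, 49, None, None, None, None, None, 23, 39, None, 19, 29, None, None, 17]
In a BST, the LCA of p=23, q=36 is the first node v on the
root-to-leaf path with p <= v <= q (go left if both < v, right if both > v).
Walk from root:
  at 14: both 23 and 36 > 14, go right
  at 36: 23 <= 36 <= 36, this is the LCA
LCA = 36


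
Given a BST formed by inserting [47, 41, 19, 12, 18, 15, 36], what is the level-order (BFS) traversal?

Tree insertion order: [47, 41, 19, 12, 18, 15, 36]
Tree (level-order array): [47, 41, None, 19, None, 12, 36, None, 18, None, None, 15]
BFS from the root, enqueuing left then right child of each popped node:
  queue [47] -> pop 47, enqueue [41], visited so far: [47]
  queue [41] -> pop 41, enqueue [19], visited so far: [47, 41]
  queue [19] -> pop 19, enqueue [12, 36], visited so far: [47, 41, 19]
  queue [12, 36] -> pop 12, enqueue [18], visited so far: [47, 41, 19, 12]
  queue [36, 18] -> pop 36, enqueue [none], visited so far: [47, 41, 19, 12, 36]
  queue [18] -> pop 18, enqueue [15], visited so far: [47, 41, 19, 12, 36, 18]
  queue [15] -> pop 15, enqueue [none], visited so far: [47, 41, 19, 12, 36, 18, 15]
Result: [47, 41, 19, 12, 36, 18, 15]


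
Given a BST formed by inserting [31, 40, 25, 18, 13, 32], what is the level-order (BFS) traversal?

Tree insertion order: [31, 40, 25, 18, 13, 32]
Tree (level-order array): [31, 25, 40, 18, None, 32, None, 13]
BFS from the root, enqueuing left then right child of each popped node:
  queue [31] -> pop 31, enqueue [25, 40], visited so far: [31]
  queue [25, 40] -> pop 25, enqueue [18], visited so far: [31, 25]
  queue [40, 18] -> pop 40, enqueue [32], visited so far: [31, 25, 40]
  queue [18, 32] -> pop 18, enqueue [13], visited so far: [31, 25, 40, 18]
  queue [32, 13] -> pop 32, enqueue [none], visited so far: [31, 25, 40, 18, 32]
  queue [13] -> pop 13, enqueue [none], visited so far: [31, 25, 40, 18, 32, 13]
Result: [31, 25, 40, 18, 32, 13]


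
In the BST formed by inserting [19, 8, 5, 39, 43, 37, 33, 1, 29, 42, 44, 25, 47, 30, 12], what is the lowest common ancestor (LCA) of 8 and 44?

Tree insertion order: [19, 8, 5, 39, 43, 37, 33, 1, 29, 42, 44, 25, 47, 30, 12]
Tree (level-order array): [19, 8, 39, 5, 12, 37, 43, 1, None, None, None, 33, None, 42, 44, None, None, 29, None, None, None, None, 47, 25, 30]
In a BST, the LCA of p=8, q=44 is the first node v on the
root-to-leaf path with p <= v <= q (go left if both < v, right if both > v).
Walk from root:
  at 19: 8 <= 19 <= 44, this is the LCA
LCA = 19


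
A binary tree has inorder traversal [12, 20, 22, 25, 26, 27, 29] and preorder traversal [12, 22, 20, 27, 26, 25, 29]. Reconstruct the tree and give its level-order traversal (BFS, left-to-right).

Inorder:  [12, 20, 22, 25, 26, 27, 29]
Preorder: [12, 22, 20, 27, 26, 25, 29]
Algorithm: preorder visits root first, so consume preorder in order;
for each root, split the current inorder slice at that value into
left-subtree inorder and right-subtree inorder, then recurse.
Recursive splits:
  root=12; inorder splits into left=[], right=[20, 22, 25, 26, 27, 29]
  root=22; inorder splits into left=[20], right=[25, 26, 27, 29]
  root=20; inorder splits into left=[], right=[]
  root=27; inorder splits into left=[25, 26], right=[29]
  root=26; inorder splits into left=[25], right=[]
  root=25; inorder splits into left=[], right=[]
  root=29; inorder splits into left=[], right=[]
Reconstructed level-order: [12, 22, 20, 27, 26, 29, 25]


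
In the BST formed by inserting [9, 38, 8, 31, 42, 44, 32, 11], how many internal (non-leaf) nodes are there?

Tree built from: [9, 38, 8, 31, 42, 44, 32, 11]
Tree (level-order array): [9, 8, 38, None, None, 31, 42, 11, 32, None, 44]
Rule: An internal node has at least one child.
Per-node child counts:
  node 9: 2 child(ren)
  node 8: 0 child(ren)
  node 38: 2 child(ren)
  node 31: 2 child(ren)
  node 11: 0 child(ren)
  node 32: 0 child(ren)
  node 42: 1 child(ren)
  node 44: 0 child(ren)
Matching nodes: [9, 38, 31, 42]
Count of internal (non-leaf) nodes: 4


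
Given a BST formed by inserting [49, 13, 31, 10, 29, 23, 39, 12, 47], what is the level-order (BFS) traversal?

Tree insertion order: [49, 13, 31, 10, 29, 23, 39, 12, 47]
Tree (level-order array): [49, 13, None, 10, 31, None, 12, 29, 39, None, None, 23, None, None, 47]
BFS from the root, enqueuing left then right child of each popped node:
  queue [49] -> pop 49, enqueue [13], visited so far: [49]
  queue [13] -> pop 13, enqueue [10, 31], visited so far: [49, 13]
  queue [10, 31] -> pop 10, enqueue [12], visited so far: [49, 13, 10]
  queue [31, 12] -> pop 31, enqueue [29, 39], visited so far: [49, 13, 10, 31]
  queue [12, 29, 39] -> pop 12, enqueue [none], visited so far: [49, 13, 10, 31, 12]
  queue [29, 39] -> pop 29, enqueue [23], visited so far: [49, 13, 10, 31, 12, 29]
  queue [39, 23] -> pop 39, enqueue [47], visited so far: [49, 13, 10, 31, 12, 29, 39]
  queue [23, 47] -> pop 23, enqueue [none], visited so far: [49, 13, 10, 31, 12, 29, 39, 23]
  queue [47] -> pop 47, enqueue [none], visited so far: [49, 13, 10, 31, 12, 29, 39, 23, 47]
Result: [49, 13, 10, 31, 12, 29, 39, 23, 47]


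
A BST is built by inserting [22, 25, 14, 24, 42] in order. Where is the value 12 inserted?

Starting tree (level order): [22, 14, 25, None, None, 24, 42]
Insertion path: 22 -> 14
Result: insert 12 as left child of 14
Final tree (level order): [22, 14, 25, 12, None, 24, 42]


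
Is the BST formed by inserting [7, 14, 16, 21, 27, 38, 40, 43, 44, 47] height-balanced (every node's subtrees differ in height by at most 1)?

Tree (level-order array): [7, None, 14, None, 16, None, 21, None, 27, None, 38, None, 40, None, 43, None, 44, None, 47]
Definition: a tree is height-balanced if, at every node, |h(left) - h(right)| <= 1 (empty subtree has height -1).
Bottom-up per-node check:
  node 47: h_left=-1, h_right=-1, diff=0 [OK], height=0
  node 44: h_left=-1, h_right=0, diff=1 [OK], height=1
  node 43: h_left=-1, h_right=1, diff=2 [FAIL (|-1-1|=2 > 1)], height=2
  node 40: h_left=-1, h_right=2, diff=3 [FAIL (|-1-2|=3 > 1)], height=3
  node 38: h_left=-1, h_right=3, diff=4 [FAIL (|-1-3|=4 > 1)], height=4
  node 27: h_left=-1, h_right=4, diff=5 [FAIL (|-1-4|=5 > 1)], height=5
  node 21: h_left=-1, h_right=5, diff=6 [FAIL (|-1-5|=6 > 1)], height=6
  node 16: h_left=-1, h_right=6, diff=7 [FAIL (|-1-6|=7 > 1)], height=7
  node 14: h_left=-1, h_right=7, diff=8 [FAIL (|-1-7|=8 > 1)], height=8
  node 7: h_left=-1, h_right=8, diff=9 [FAIL (|-1-8|=9 > 1)], height=9
Node 43 violates the condition: |-1 - 1| = 2 > 1.
Result: Not balanced


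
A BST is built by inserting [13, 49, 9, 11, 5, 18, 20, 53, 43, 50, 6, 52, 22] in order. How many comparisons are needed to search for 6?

Search path for 6: 13 -> 9 -> 5 -> 6
Found: True
Comparisons: 4


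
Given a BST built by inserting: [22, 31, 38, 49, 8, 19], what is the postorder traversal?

Tree insertion order: [22, 31, 38, 49, 8, 19]
Tree (level-order array): [22, 8, 31, None, 19, None, 38, None, None, None, 49]
Postorder traversal: [19, 8, 49, 38, 31, 22]


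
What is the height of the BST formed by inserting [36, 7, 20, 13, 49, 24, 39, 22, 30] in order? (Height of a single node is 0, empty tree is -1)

Insertion order: [36, 7, 20, 13, 49, 24, 39, 22, 30]
Tree (level-order array): [36, 7, 49, None, 20, 39, None, 13, 24, None, None, None, None, 22, 30]
Compute height bottom-up (empty subtree = -1):
  height(13) = 1 + max(-1, -1) = 0
  height(22) = 1 + max(-1, -1) = 0
  height(30) = 1 + max(-1, -1) = 0
  height(24) = 1 + max(0, 0) = 1
  height(20) = 1 + max(0, 1) = 2
  height(7) = 1 + max(-1, 2) = 3
  height(39) = 1 + max(-1, -1) = 0
  height(49) = 1 + max(0, -1) = 1
  height(36) = 1 + max(3, 1) = 4
Height = 4


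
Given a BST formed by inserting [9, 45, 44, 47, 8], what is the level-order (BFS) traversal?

Tree insertion order: [9, 45, 44, 47, 8]
Tree (level-order array): [9, 8, 45, None, None, 44, 47]
BFS from the root, enqueuing left then right child of each popped node:
  queue [9] -> pop 9, enqueue [8, 45], visited so far: [9]
  queue [8, 45] -> pop 8, enqueue [none], visited so far: [9, 8]
  queue [45] -> pop 45, enqueue [44, 47], visited so far: [9, 8, 45]
  queue [44, 47] -> pop 44, enqueue [none], visited so far: [9, 8, 45, 44]
  queue [47] -> pop 47, enqueue [none], visited so far: [9, 8, 45, 44, 47]
Result: [9, 8, 45, 44, 47]


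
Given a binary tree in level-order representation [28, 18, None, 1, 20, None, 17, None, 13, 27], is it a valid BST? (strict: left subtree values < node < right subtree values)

Level-order array: [28, 18, None, 1, 20, None, 17, None, 13, 27]
Validate using subtree bounds (lo, hi): at each node, require lo < value < hi,
then recurse left with hi=value and right with lo=value.
Preorder trace (stopping at first violation):
  at node 28 with bounds (-inf, +inf): OK
  at node 18 with bounds (-inf, 28): OK
  at node 1 with bounds (-inf, 18): OK
  at node 17 with bounds (1, 18): OK
  at node 27 with bounds (1, 17): VIOLATION
Node 27 violates its bound: not (1 < 27 < 17).
Result: Not a valid BST


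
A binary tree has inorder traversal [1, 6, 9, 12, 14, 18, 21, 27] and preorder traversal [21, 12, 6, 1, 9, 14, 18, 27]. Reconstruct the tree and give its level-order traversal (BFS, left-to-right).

Inorder:  [1, 6, 9, 12, 14, 18, 21, 27]
Preorder: [21, 12, 6, 1, 9, 14, 18, 27]
Algorithm: preorder visits root first, so consume preorder in order;
for each root, split the current inorder slice at that value into
left-subtree inorder and right-subtree inorder, then recurse.
Recursive splits:
  root=21; inorder splits into left=[1, 6, 9, 12, 14, 18], right=[27]
  root=12; inorder splits into left=[1, 6, 9], right=[14, 18]
  root=6; inorder splits into left=[1], right=[9]
  root=1; inorder splits into left=[], right=[]
  root=9; inorder splits into left=[], right=[]
  root=14; inorder splits into left=[], right=[18]
  root=18; inorder splits into left=[], right=[]
  root=27; inorder splits into left=[], right=[]
Reconstructed level-order: [21, 12, 27, 6, 14, 1, 9, 18]


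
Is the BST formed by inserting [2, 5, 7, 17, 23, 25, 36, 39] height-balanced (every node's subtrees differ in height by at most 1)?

Tree (level-order array): [2, None, 5, None, 7, None, 17, None, 23, None, 25, None, 36, None, 39]
Definition: a tree is height-balanced if, at every node, |h(left) - h(right)| <= 1 (empty subtree has height -1).
Bottom-up per-node check:
  node 39: h_left=-1, h_right=-1, diff=0 [OK], height=0
  node 36: h_left=-1, h_right=0, diff=1 [OK], height=1
  node 25: h_left=-1, h_right=1, diff=2 [FAIL (|-1-1|=2 > 1)], height=2
  node 23: h_left=-1, h_right=2, diff=3 [FAIL (|-1-2|=3 > 1)], height=3
  node 17: h_left=-1, h_right=3, diff=4 [FAIL (|-1-3|=4 > 1)], height=4
  node 7: h_left=-1, h_right=4, diff=5 [FAIL (|-1-4|=5 > 1)], height=5
  node 5: h_left=-1, h_right=5, diff=6 [FAIL (|-1-5|=6 > 1)], height=6
  node 2: h_left=-1, h_right=6, diff=7 [FAIL (|-1-6|=7 > 1)], height=7
Node 25 violates the condition: |-1 - 1| = 2 > 1.
Result: Not balanced


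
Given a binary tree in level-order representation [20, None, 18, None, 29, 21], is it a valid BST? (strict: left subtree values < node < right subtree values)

Level-order array: [20, None, 18, None, 29, 21]
Validate using subtree bounds (lo, hi): at each node, require lo < value < hi,
then recurse left with hi=value and right with lo=value.
Preorder trace (stopping at first violation):
  at node 20 with bounds (-inf, +inf): OK
  at node 18 with bounds (20, +inf): VIOLATION
Node 18 violates its bound: not (20 < 18 < +inf).
Result: Not a valid BST


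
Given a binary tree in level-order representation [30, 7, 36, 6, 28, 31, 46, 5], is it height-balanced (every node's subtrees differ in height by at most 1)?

Tree (level-order array): [30, 7, 36, 6, 28, 31, 46, 5]
Definition: a tree is height-balanced if, at every node, |h(left) - h(right)| <= 1 (empty subtree has height -1).
Bottom-up per-node check:
  node 5: h_left=-1, h_right=-1, diff=0 [OK], height=0
  node 6: h_left=0, h_right=-1, diff=1 [OK], height=1
  node 28: h_left=-1, h_right=-1, diff=0 [OK], height=0
  node 7: h_left=1, h_right=0, diff=1 [OK], height=2
  node 31: h_left=-1, h_right=-1, diff=0 [OK], height=0
  node 46: h_left=-1, h_right=-1, diff=0 [OK], height=0
  node 36: h_left=0, h_right=0, diff=0 [OK], height=1
  node 30: h_left=2, h_right=1, diff=1 [OK], height=3
All nodes satisfy the balance condition.
Result: Balanced


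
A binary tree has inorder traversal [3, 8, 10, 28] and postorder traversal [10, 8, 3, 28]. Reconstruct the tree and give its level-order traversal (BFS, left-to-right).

Inorder:   [3, 8, 10, 28]
Postorder: [10, 8, 3, 28]
Algorithm: postorder visits root last, so walk postorder right-to-left;
each value is the root of the current inorder slice — split it at that
value, recurse on the right subtree first, then the left.
Recursive splits:
  root=28; inorder splits into left=[3, 8, 10], right=[]
  root=3; inorder splits into left=[], right=[8, 10]
  root=8; inorder splits into left=[], right=[10]
  root=10; inorder splits into left=[], right=[]
Reconstructed level-order: [28, 3, 8, 10]
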